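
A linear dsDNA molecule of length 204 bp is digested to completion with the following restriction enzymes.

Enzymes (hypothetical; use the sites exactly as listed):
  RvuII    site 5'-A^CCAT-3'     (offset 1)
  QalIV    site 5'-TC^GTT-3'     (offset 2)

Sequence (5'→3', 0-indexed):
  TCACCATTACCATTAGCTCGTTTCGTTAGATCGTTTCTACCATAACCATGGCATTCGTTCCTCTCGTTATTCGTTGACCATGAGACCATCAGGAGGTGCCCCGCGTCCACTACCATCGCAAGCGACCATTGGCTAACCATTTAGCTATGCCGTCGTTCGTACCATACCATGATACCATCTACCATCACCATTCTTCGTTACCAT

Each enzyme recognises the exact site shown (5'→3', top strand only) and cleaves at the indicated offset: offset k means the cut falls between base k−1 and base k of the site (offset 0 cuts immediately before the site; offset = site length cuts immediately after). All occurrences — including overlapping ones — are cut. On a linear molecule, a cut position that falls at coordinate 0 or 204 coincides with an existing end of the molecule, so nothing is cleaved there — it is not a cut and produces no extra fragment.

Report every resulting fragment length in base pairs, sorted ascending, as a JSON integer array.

Per-enzyme occurrences:
  RvuII ACCAT/1: at [2, 8, 38, 44, 76, 84, 111, 124, 135, 160, 165, 173, 180, 186, 199] ⇒ [3, 9, 39, 45, 77, 85, 112, 125, 136, 161, 166, 174, 181, 187, 200]
  QalIV TCGTT/2: at [17, 22, 30, 54, 63, 70, 152, 194] ⇒ [19, 24, 32, 56, 65, 72, 154, 196]

All cut coordinates (distinct, sorted): [3, 9, 19, 24, 32, 39, 45, 56, 65, 72, 77, 85, 112, 125, 136, 154, 161, 166, 174, 181, 187, 196, 200]

Fragments:
  [0,3): 3 bp
  [3,9): 6 bp
  [9,19): 10 bp
  [19,24): 5 bp
  [24,32): 8 bp
  [32,39): 7 bp
  [39,45): 6 bp
  [45,56): 11 bp
  [56,65): 9 bp
  [65,72): 7 bp
  [72,77): 5 bp
  [77,85): 8 bp
  [85,112): 27 bp
  [112,125): 13 bp
  [125,136): 11 bp
  [136,154): 18 bp
  [154,161): 7 bp
  [161,166): 5 bp
  [166,174): 8 bp
  [174,181): 7 bp
  [181,187): 6 bp
  [187,196): 9 bp
  [196,200): 4 bp
  [200,204): 4 bp

[3,4,4,5,5,5,6,6,6,7,7,7,7,8,8,8,9,9,10,11,11,13,18,27]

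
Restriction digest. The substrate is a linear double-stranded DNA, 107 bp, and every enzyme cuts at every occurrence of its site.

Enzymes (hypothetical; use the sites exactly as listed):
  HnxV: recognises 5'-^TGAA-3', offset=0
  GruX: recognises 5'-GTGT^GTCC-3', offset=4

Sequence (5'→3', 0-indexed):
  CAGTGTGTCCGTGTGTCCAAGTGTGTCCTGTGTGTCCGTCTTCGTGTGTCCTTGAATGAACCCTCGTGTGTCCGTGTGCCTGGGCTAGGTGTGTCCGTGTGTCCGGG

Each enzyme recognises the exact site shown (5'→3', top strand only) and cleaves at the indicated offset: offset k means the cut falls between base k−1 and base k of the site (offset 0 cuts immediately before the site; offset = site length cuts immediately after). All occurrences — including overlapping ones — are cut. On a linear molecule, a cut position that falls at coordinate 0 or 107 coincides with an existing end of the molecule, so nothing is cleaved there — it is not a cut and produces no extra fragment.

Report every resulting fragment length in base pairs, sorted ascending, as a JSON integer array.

Scan for sites:
  HnxV (TGAA, off=0): starts [52, 56] → cuts [52, 56]
  GruX (GTGTGTCC, off=4): starts [2, 10, 20, 29, 43, 65, 88, 96] → cuts [6, 14, 24, 33, 47, 69, 92, 100]

All cut coordinates (distinct, sorted): [6, 14, 24, 33, 47, 52, 56, 69, 92, 100]

Fragments:
  [0,6): 6 bp
  [6,14): 8 bp
  [14,24): 10 bp
  [24,33): 9 bp
  [33,47): 14 bp
  [47,52): 5 bp
  [52,56): 4 bp
  [56,69): 13 bp
  [69,92): 23 bp
  [92,100): 8 bp
  [100,107): 7 bp

[4,5,6,7,8,8,9,10,13,14,23]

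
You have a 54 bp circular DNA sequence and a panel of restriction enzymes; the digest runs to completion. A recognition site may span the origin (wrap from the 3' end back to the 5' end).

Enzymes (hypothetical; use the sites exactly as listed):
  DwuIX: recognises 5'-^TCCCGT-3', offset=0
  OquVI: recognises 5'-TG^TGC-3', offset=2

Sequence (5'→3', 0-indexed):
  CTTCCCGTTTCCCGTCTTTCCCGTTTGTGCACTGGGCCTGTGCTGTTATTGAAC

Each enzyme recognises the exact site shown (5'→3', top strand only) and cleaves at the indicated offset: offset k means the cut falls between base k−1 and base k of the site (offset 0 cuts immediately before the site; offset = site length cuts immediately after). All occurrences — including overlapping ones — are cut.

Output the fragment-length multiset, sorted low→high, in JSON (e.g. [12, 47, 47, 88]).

Site scan:
  DwuIX TCCCGT/0: at [2, 9, 18] ⇒ [2, 9, 18]
  OquVI TGTGC/2: at [25, 38] ⇒ [27, 40]

Pooled cuts: [2, 9, 18, 27, 40]

Fragment lengths:
  2→9: 7 bp
  9→18: 9 bp
  18→27: 9 bp
  27→40: 13 bp
  40→2 (wrap): 54-40+2 = 16 bp

[7,9,9,13,16]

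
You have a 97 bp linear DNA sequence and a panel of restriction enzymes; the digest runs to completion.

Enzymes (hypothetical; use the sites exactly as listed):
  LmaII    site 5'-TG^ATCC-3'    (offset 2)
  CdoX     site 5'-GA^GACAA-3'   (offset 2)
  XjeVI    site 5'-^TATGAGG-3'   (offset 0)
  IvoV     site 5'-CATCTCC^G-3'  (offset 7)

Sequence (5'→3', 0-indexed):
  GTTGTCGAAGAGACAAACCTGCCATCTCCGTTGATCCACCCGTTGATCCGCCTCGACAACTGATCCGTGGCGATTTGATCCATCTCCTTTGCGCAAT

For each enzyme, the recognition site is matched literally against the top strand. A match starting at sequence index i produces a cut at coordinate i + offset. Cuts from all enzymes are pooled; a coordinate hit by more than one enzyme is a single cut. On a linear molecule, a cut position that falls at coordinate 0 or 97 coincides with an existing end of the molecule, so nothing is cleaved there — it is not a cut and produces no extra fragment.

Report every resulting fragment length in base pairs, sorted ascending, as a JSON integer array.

Scan for sites:
  LmaII (TGATCC, off=2): starts [31, 43, 60, 75] → cuts [33, 45, 62, 77]
  CdoX (GAGACAA, off=2): starts [9] → cuts [11]
  XjeVI (TATGAGG, off=0): no sites
  IvoV (CATCTCCG, off=7): starts [22] → cuts [29]

All cut coordinates (distinct, sorted): [11, 29, 33, 45, 62, 77]

Fragment lengths:
  [0,11): 11 bp
  [11,29): 18 bp
  [29,33): 4 bp
  [33,45): 12 bp
  [45,62): 17 bp
  [62,77): 15 bp
  [77,97): 20 bp

[4,11,12,15,17,18,20]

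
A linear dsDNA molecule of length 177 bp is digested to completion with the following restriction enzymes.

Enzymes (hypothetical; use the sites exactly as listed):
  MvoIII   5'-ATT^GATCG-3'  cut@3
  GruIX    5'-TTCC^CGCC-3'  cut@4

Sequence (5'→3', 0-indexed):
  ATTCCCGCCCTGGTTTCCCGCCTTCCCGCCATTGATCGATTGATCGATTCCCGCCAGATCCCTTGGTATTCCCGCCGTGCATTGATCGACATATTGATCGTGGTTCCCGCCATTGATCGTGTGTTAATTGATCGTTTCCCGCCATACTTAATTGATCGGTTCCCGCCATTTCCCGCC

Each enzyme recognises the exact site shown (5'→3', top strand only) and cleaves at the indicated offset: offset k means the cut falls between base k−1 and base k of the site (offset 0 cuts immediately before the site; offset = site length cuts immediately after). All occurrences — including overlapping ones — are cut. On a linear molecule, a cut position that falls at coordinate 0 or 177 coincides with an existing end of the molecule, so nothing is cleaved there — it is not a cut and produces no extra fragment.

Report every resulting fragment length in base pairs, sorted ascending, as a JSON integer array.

Scan for sites:
  MvoIII (ATTGATCG, off=3): starts [30, 38, 80, 92, 111, 126, 150] → cuts [33, 41, 83, 95, 114, 129, 153]
  GruIX (TTCCCGCC, off=4): starts [1, 14, 22, 47, 68, 103, 135, 159, 169] → cuts [5, 18, 26, 51, 72, 107, 139, 163, 173]

Pooled cuts: [5, 18, 26, 33, 41, 51, 72, 83, 95, 107, 114, 129, 139, 153, 163, 173]

Fragment lengths:
  [0,5): 5 bp
  [5,18): 13 bp
  [18,26): 8 bp
  [26,33): 7 bp
  [33,41): 8 bp
  [41,51): 10 bp
  [51,72): 21 bp
  [72,83): 11 bp
  [83,95): 12 bp
  [95,107): 12 bp
  [107,114): 7 bp
  [114,129): 15 bp
  [129,139): 10 bp
  [139,153): 14 bp
  [153,163): 10 bp
  [163,173): 10 bp
  [173,177): 4 bp

[4,5,7,7,8,8,10,10,10,10,11,12,12,13,14,15,21]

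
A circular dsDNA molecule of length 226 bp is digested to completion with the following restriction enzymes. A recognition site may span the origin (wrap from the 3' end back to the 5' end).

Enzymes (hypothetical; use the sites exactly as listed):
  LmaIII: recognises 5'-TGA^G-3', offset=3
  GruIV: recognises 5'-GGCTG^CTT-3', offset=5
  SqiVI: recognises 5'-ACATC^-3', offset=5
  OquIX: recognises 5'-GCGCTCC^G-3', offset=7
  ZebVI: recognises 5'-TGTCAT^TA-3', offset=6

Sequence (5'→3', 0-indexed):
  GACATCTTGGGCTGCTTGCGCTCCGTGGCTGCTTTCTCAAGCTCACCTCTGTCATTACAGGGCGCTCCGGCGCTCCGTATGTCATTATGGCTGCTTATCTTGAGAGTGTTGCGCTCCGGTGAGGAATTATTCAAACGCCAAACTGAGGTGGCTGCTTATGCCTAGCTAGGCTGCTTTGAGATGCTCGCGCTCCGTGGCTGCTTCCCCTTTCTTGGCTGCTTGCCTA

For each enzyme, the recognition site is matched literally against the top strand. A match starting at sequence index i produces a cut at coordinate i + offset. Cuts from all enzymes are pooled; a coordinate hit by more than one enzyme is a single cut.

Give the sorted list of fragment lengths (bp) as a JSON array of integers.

[5,6,7,7,8,8,8,8,9,10,10,13,14,14,14,18,19,24,24]

Scan for sites:
  LmaIII (TGAG, off=3): starts [100, 119, 143, 176] → cuts [103, 122, 146, 179]
  GruIV (GGCTGCTT, off=5): starts [9, 26, 88, 149, 168, 195, 213] → cuts [14, 31, 93, 154, 173, 200, 218]
  SqiVI (ACATC, off=5): starts [1] → cuts [6]
  OquIX (GCGCTCCG, off=7): starts [17, 61, 69, 110, 186] → cuts [24, 68, 76, 117, 193]
  ZebVI (TGTCATTA, off=6): starts [49, 79] → cuts [55, 85]

Pooled cuts: [6, 14, 24, 31, 55, 68, 76, 85, 93, 103, 117, 122, 146, 154, 173, 179, 193, 200, 218]

Fragment lengths:
  6→14: 8 bp
  14→24: 10 bp
  24→31: 7 bp
  31→55: 24 bp
  55→68: 13 bp
  68→76: 8 bp
  76→85: 9 bp
  85→93: 8 bp
  93→103: 10 bp
  103→117: 14 bp
  117→122: 5 bp
  122→146: 24 bp
  146→154: 8 bp
  154→173: 19 bp
  173→179: 6 bp
  179→193: 14 bp
  193→200: 7 bp
  200→218: 18 bp
  218→6 (wrap): 226-218+6 = 14 bp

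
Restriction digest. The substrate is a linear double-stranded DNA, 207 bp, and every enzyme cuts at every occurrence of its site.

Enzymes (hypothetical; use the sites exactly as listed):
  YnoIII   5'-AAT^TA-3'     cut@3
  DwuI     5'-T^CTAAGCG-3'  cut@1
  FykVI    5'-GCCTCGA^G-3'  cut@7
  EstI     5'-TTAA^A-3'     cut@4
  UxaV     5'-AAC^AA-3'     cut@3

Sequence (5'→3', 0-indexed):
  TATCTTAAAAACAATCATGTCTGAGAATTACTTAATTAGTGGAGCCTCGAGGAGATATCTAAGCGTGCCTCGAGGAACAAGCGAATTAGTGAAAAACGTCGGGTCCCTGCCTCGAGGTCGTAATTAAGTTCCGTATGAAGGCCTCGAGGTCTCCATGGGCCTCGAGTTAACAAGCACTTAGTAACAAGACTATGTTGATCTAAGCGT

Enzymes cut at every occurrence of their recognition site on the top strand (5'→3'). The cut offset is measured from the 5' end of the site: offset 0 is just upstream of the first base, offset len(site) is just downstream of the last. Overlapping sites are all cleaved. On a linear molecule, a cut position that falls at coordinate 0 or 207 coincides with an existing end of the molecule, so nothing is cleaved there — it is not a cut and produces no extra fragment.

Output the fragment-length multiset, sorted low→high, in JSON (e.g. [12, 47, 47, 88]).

Scan for sites:
  YnoIII AATTA/3: at [25, 33, 83, 121] ⇒ [28, 36, 86, 124]
  DwuI TCTAAGCG/1: at [57, 198] ⇒ [58, 199]
  FykVI GCCTCGAG/7: at [43, 66, 108, 140, 158] ⇒ [50, 73, 115, 147, 165]
  EstI TTAAA/4: at [4] ⇒ [8]
  UxaV AACAA/3: at [9, 75, 168, 182] ⇒ [12, 78, 171, 185]

Pooled cuts: [8, 12, 28, 36, 50, 58, 73, 78, 86, 115, 124, 147, 165, 171, 185, 199]

Fragment lengths:
  [0,8): 8 bp
  [8,12): 4 bp
  [12,28): 16 bp
  [28,36): 8 bp
  [36,50): 14 bp
  [50,58): 8 bp
  [58,73): 15 bp
  [73,78): 5 bp
  [78,86): 8 bp
  [86,115): 29 bp
  [115,124): 9 bp
  [124,147): 23 bp
  [147,165): 18 bp
  [165,171): 6 bp
  [171,185): 14 bp
  [185,199): 14 bp
  [199,207): 8 bp

[4,5,6,8,8,8,8,8,9,14,14,14,15,16,18,23,29]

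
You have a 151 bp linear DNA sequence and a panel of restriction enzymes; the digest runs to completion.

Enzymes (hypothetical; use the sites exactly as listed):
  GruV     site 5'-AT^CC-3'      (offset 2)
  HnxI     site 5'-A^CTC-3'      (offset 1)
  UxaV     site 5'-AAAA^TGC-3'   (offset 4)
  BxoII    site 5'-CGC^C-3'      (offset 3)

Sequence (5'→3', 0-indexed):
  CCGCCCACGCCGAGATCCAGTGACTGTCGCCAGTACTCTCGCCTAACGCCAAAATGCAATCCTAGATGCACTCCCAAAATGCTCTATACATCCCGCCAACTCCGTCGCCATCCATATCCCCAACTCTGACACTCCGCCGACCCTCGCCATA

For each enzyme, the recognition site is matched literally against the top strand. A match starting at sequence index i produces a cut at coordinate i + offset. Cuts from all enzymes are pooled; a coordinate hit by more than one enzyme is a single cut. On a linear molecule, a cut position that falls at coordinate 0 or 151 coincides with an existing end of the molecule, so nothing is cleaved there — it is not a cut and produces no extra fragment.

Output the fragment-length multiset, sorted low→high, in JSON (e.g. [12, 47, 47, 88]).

[3,3,4,4,5,5,5,6,6,6,6,6,6,7,7,8,9,9,10,10,12,14]

Per-enzyme occurrences:
  GruV (ATCC, off=2): starts [14, 58, 89, 109, 115] → cuts [16, 60, 91, 111, 117]
  HnxI (ACTC, off=1): starts [34, 69, 98, 122, 130] → cuts [35, 70, 99, 123, 131]
  UxaV (AAAATGC, off=4): starts [50, 75] → cuts [54, 79]
  BxoII (CGCC, off=3): starts [1, 7, 27, 39, 46, 93, 105, 134, 144] → cuts [4, 10, 30, 42, 49, 96, 108, 137, 147]

All cut coordinates (distinct, sorted): [4, 10, 16, 30, 35, 42, 49, 54, 60, 70, 79, 91, 96, 99, 108, 111, 117, 123, 131, 137, 147]

Fragments:
  [0,4): 4 bp
  [4,10): 6 bp
  [10,16): 6 bp
  [16,30): 14 bp
  [30,35): 5 bp
  [35,42): 7 bp
  [42,49): 7 bp
  [49,54): 5 bp
  [54,60): 6 bp
  [60,70): 10 bp
  [70,79): 9 bp
  [79,91): 12 bp
  [91,96): 5 bp
  [96,99): 3 bp
  [99,108): 9 bp
  [108,111): 3 bp
  [111,117): 6 bp
  [117,123): 6 bp
  [123,131): 8 bp
  [131,137): 6 bp
  [137,147): 10 bp
  [147,151): 4 bp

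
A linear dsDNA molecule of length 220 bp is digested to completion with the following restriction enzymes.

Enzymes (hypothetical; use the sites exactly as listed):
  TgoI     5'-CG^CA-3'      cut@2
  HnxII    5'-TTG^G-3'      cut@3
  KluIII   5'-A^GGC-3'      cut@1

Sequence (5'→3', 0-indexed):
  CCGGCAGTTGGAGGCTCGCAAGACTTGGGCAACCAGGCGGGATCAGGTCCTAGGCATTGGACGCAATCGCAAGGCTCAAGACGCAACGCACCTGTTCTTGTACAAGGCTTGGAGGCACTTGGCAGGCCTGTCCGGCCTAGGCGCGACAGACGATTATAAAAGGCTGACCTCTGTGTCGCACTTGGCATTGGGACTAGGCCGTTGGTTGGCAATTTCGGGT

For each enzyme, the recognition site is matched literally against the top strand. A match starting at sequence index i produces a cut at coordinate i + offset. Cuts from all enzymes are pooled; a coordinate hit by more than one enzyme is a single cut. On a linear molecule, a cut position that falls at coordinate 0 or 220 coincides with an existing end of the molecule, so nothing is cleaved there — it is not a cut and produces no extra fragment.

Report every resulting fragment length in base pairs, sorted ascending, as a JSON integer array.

[2,2,3,3,4,4,5,6,6,6,6,6,6,7,8,8,8,9,10,11,12,15,17,17,17,22]

Scan for sites:
  TgoI CGCA/2: at [16, 61, 67, 81, 86, 176] ⇒ [18, 63, 69, 83, 88, 178]
  HnxII TTGG/3: at [7, 24, 56, 108, 118, 181, 187, 201, 205] ⇒ [10, 27, 59, 111, 121, 184, 190, 204, 208]
  KluIII AGGC/1: at [11, 34, 51, 71, 104, 112, 123, 138, 160, 195] ⇒ [12, 35, 52, 72, 105, 113, 124, 139, 161, 196]

Pooled cuts: [10, 12, 18, 27, 35, 52, 59, 63, 69, 72, 83, 88, 105, 111, 113, 121, 124, 139, 161, 178, 184, 190, 196, 204, 208]

Fragments:
  [0,10): 10 bp
  [10,12): 2 bp
  [12,18): 6 bp
  [18,27): 9 bp
  [27,35): 8 bp
  [35,52): 17 bp
  [52,59): 7 bp
  [59,63): 4 bp
  [63,69): 6 bp
  [69,72): 3 bp
  [72,83): 11 bp
  [83,88): 5 bp
  [88,105): 17 bp
  [105,111): 6 bp
  [111,113): 2 bp
  [113,121): 8 bp
  [121,124): 3 bp
  [124,139): 15 bp
  [139,161): 22 bp
  [161,178): 17 bp
  [178,184): 6 bp
  [184,190): 6 bp
  [190,196): 6 bp
  [196,204): 8 bp
  [204,208): 4 bp
  [208,220): 12 bp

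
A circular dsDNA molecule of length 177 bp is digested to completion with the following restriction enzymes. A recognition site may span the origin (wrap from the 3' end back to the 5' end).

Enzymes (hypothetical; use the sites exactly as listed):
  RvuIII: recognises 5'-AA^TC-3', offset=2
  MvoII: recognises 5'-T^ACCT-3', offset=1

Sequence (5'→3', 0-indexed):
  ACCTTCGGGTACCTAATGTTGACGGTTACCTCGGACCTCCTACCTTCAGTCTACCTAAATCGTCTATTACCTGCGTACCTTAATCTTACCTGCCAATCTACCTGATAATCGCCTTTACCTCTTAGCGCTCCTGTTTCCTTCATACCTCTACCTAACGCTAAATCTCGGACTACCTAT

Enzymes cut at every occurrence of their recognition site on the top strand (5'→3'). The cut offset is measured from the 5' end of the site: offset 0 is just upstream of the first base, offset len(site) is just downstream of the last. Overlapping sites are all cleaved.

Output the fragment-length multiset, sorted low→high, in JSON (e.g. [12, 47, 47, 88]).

[3,4,6,6,7,7,8,8,9,9,9,9,10,11,13,14,17,27]

Per-enzyme occurrences:
  RvuIII AATC/2: at [57, 81, 94, 106, 160] ⇒ [59, 83, 96, 108, 162]
  MvoII TACCT/1: at [9, 26, 40, 51, 67, 75, 86, 98, 115, 142, 148, 170, 176] ⇒ [0, 10, 27, 41, 52, 68, 76, 87, 99, 116, 143, 149, 171]

All cut coordinates (distinct, sorted): [0, 10, 27, 41, 52, 59, 68, 76, 83, 87, 96, 99, 108, 116, 143, 149, 162, 171]

Fragment lengths:
  0→10: 10 bp
  10→27: 17 bp
  27→41: 14 bp
  41→52: 11 bp
  52→59: 7 bp
  59→68: 9 bp
  68→76: 8 bp
  76→83: 7 bp
  83→87: 4 bp
  87→96: 9 bp
  96→99: 3 bp
  99→108: 9 bp
  108→116: 8 bp
  116→143: 27 bp
  143→149: 6 bp
  149→162: 13 bp
  162→171: 9 bp
  171→0 (wrap): 177-171+0 = 6 bp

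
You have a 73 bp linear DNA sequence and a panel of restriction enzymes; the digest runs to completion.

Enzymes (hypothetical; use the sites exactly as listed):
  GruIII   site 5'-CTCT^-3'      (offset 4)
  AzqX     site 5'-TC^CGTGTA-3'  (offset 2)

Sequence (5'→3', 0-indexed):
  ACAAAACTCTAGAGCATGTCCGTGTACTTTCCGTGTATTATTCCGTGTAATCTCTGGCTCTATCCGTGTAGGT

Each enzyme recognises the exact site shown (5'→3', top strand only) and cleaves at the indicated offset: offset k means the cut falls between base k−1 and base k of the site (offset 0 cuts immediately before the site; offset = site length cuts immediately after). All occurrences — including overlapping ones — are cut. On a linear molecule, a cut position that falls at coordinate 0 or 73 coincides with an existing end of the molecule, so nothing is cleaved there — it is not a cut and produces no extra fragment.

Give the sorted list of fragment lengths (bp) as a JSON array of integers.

Scan for sites:
  GruIII (CTCT, off=4): starts [6, 51, 57] → cuts [10, 55, 61]
  AzqX (TCCGTGTA, off=2): starts [18, 29, 41, 62] → cuts [20, 31, 43, 64]

Pooled cuts: [10, 20, 31, 43, 55, 61, 64]

Fragment lengths:
  [0,10): 10 bp
  [10,20): 10 bp
  [20,31): 11 bp
  [31,43): 12 bp
  [43,55): 12 bp
  [55,61): 6 bp
  [61,64): 3 bp
  [64,73): 9 bp

[3,6,9,10,10,11,12,12]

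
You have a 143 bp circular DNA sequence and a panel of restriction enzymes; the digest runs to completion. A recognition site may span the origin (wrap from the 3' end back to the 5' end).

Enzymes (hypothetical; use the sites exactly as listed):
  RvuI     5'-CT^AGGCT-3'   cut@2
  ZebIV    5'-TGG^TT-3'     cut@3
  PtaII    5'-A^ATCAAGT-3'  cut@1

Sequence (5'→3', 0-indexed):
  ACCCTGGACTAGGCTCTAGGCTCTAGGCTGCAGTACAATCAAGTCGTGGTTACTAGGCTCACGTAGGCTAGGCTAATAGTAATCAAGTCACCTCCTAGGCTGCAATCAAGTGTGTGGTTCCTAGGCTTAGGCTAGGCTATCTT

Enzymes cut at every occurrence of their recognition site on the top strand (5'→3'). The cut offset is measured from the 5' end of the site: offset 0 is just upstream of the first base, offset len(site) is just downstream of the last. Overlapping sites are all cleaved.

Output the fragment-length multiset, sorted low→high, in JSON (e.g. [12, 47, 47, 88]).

[5,5,7,7,8,11,12,12,13,13,15,15,20]

Site scan:
  RvuI (CTAGGCT, off=2): starts [8, 15, 22, 52, 67, 94, 120, 131] → cuts [10, 17, 24, 54, 69, 96, 122, 133]
  ZebIV (TGGTT, off=3): starts [46, 114] → cuts [49, 117]
  PtaII (AATCAAGT, off=1): starts [36, 80, 103] → cuts [37, 81, 104]

All cut coordinates (distinct, sorted): [10, 17, 24, 37, 49, 54, 69, 81, 96, 104, 117, 122, 133]

Fragments:
  10→17: 7 bp
  17→24: 7 bp
  24→37: 13 bp
  37→49: 12 bp
  49→54: 5 bp
  54→69: 15 bp
  69→81: 12 bp
  81→96: 15 bp
  96→104: 8 bp
  104→117: 13 bp
  117→122: 5 bp
  122→133: 11 bp
  133→10 (wrap): 143-133+10 = 20 bp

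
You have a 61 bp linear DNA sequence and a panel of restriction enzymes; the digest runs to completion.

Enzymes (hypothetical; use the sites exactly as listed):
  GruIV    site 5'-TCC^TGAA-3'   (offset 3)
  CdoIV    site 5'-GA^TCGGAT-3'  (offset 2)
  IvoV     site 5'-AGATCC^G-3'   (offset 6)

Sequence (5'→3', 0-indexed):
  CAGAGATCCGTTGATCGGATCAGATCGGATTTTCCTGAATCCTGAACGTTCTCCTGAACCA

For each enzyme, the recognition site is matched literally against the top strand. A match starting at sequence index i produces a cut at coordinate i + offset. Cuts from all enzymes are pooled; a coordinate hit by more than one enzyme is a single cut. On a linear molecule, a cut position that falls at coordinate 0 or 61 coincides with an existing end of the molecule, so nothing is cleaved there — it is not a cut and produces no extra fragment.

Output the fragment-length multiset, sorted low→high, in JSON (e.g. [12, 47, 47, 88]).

[5,7,7,9,10,11,12]

Per-enzyme occurrences:
  GruIV (TCCTGAA, off=3): starts [32, 39, 51] → cuts [35, 42, 54]
  CdoIV (GATCGGAT, off=2): starts [12, 22] → cuts [14, 24]
  IvoV (AGATCCG, off=6): starts [3] → cuts [9]

Pooled cuts: [9, 14, 24, 35, 42, 54]

Fragments:
  [0,9): 9 bp
  [9,14): 5 bp
  [14,24): 10 bp
  [24,35): 11 bp
  [35,42): 7 bp
  [42,54): 12 bp
  [54,61): 7 bp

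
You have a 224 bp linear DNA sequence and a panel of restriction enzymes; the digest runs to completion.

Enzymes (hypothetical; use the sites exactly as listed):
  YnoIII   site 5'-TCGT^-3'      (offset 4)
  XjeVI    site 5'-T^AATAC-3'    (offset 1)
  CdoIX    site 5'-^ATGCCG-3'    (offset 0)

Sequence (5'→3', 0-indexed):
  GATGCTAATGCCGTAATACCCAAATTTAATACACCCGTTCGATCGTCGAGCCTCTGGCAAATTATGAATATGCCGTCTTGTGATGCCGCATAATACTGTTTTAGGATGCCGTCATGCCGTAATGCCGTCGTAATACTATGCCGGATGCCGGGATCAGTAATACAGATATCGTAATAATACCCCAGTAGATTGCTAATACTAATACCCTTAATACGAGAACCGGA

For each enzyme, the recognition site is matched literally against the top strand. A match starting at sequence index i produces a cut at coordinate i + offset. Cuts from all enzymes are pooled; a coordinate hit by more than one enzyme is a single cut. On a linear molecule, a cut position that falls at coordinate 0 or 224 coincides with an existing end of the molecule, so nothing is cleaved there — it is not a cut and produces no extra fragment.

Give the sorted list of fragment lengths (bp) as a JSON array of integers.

[3,6,6,7,7,7,8,8,9,9,10,13,13,14,14,14,15,19,19,23]

Per-enzyme occurrences:
  YnoIII TCGT/4: at [42, 127, 168] ⇒ [46, 131, 172]
  XjeVI TAATAC/1: at [13, 26, 90, 130, 157, 174, 193, 199, 208] ⇒ [14, 27, 91, 131, 158, 175, 194, 200, 209]
  CdoIX ATGCCG/0: at [7, 69, 82, 105, 113, 121, 137, 144] ⇒ [7, 69, 82, 105, 113, 121, 137, 144]

Pooled cuts: [7, 14, 27, 46, 69, 82, 91, 105, 113, 121, 131, 137, 144, 158, 172, 175, 194, 200, 209]

Fragment lengths:
  [0,7): 7 bp
  [7,14): 7 bp
  [14,27): 13 bp
  [27,46): 19 bp
  [46,69): 23 bp
  [69,82): 13 bp
  [82,91): 9 bp
  [91,105): 14 bp
  [105,113): 8 bp
  [113,121): 8 bp
  [121,131): 10 bp
  [131,137): 6 bp
  [137,144): 7 bp
  [144,158): 14 bp
  [158,172): 14 bp
  [172,175): 3 bp
  [175,194): 19 bp
  [194,200): 6 bp
  [200,209): 9 bp
  [209,224): 15 bp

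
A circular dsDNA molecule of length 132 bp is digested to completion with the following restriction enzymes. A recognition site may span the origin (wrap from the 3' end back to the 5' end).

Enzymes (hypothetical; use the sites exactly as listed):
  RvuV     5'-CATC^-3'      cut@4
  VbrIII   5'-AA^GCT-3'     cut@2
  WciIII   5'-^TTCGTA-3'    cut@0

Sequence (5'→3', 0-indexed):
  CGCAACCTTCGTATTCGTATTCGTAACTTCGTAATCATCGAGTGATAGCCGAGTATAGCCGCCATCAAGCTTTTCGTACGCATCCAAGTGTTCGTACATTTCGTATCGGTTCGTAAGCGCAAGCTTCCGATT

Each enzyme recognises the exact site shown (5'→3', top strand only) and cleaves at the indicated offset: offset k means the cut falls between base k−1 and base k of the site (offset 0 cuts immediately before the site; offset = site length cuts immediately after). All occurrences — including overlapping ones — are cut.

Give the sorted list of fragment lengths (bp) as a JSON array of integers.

[2,4,6,6,6,8,9,10,12,12,13,17,27]

Per-enzyme occurrences:
  RvuV (CATC, off=4): starts [35, 62, 80] → cuts [39, 66, 84]
  VbrIII (AAGCT, off=2): starts [66, 120] → cuts [68, 122]
  WciIII (TTCGTA, off=0): starts [7, 13, 19, 27, 72, 90, 99, 109] → cuts [7, 13, 19, 27, 72, 90, 99, 109]

All cut coordinates (distinct, sorted): [7, 13, 19, 27, 39, 66, 68, 72, 84, 90, 99, 109, 122]

Fragment lengths:
  7→13: 6 bp
  13→19: 6 bp
  19→27: 8 bp
  27→39: 12 bp
  39→66: 27 bp
  66→68: 2 bp
  68→72: 4 bp
  72→84: 12 bp
  84→90: 6 bp
  90→99: 9 bp
  99→109: 10 bp
  109→122: 13 bp
  122→7 (wrap): 132-122+7 = 17 bp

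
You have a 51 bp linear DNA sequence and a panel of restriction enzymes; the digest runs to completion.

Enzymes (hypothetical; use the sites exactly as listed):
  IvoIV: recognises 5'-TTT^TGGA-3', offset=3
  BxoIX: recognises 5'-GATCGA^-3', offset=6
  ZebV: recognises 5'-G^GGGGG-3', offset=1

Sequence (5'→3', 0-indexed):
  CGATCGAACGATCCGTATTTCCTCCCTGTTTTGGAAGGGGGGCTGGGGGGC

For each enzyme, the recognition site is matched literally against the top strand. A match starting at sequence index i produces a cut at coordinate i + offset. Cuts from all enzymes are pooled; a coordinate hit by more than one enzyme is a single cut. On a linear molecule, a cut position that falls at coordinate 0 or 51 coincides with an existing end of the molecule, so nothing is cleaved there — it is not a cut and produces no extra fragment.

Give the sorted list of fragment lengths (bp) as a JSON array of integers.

Scan for sites:
  IvoIV TTTTGGA/3: at [28] ⇒ [31]
  BxoIX GATCGA/6: at [1] ⇒ [7]
  ZebV GGGGGG/1: at [36, 44] ⇒ [37, 45]

All cut coordinates (distinct, sorted): [7, 31, 37, 45]

Fragment lengths:
  [0,7): 7 bp
  [7,31): 24 bp
  [31,37): 6 bp
  [37,45): 8 bp
  [45,51): 6 bp

[6,6,7,8,24]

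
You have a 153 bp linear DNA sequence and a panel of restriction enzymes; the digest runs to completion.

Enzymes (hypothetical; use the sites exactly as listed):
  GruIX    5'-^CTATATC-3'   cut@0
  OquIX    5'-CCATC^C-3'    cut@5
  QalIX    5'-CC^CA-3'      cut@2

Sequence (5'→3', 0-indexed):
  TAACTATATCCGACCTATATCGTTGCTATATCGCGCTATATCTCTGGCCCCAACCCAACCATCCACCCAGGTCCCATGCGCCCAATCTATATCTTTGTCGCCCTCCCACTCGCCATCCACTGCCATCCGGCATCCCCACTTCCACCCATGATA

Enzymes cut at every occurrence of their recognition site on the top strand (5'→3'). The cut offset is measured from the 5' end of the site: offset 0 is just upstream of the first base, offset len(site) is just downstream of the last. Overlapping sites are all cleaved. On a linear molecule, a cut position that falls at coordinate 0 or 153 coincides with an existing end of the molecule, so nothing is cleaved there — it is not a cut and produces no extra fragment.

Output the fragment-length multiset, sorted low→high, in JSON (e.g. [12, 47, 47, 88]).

[3,4,4,5,7,7,8,8,9,10,10,10,11,11,11,15,20]

Scan for sites:
  GruIX CTATATC/0: at [3, 14, 25, 35, 86] ⇒ [3, 14, 25, 35, 86]
  OquIX CCATCC/5: at [58, 112, 122] ⇒ [63, 117, 127]
  QalIX CCCA/2: at [48, 53, 65, 72, 80, 104, 134, 144] ⇒ [50, 55, 67, 74, 82, 106, 136, 146]

Pooled cuts: [3, 14, 25, 35, 50, 55, 63, 67, 74, 82, 86, 106, 117, 127, 136, 146]

Fragment lengths:
  [0,3): 3 bp
  [3,14): 11 bp
  [14,25): 11 bp
  [25,35): 10 bp
  [35,50): 15 bp
  [50,55): 5 bp
  [55,63): 8 bp
  [63,67): 4 bp
  [67,74): 7 bp
  [74,82): 8 bp
  [82,86): 4 bp
  [86,106): 20 bp
  [106,117): 11 bp
  [117,127): 10 bp
  [127,136): 9 bp
  [136,146): 10 bp
  [146,153): 7 bp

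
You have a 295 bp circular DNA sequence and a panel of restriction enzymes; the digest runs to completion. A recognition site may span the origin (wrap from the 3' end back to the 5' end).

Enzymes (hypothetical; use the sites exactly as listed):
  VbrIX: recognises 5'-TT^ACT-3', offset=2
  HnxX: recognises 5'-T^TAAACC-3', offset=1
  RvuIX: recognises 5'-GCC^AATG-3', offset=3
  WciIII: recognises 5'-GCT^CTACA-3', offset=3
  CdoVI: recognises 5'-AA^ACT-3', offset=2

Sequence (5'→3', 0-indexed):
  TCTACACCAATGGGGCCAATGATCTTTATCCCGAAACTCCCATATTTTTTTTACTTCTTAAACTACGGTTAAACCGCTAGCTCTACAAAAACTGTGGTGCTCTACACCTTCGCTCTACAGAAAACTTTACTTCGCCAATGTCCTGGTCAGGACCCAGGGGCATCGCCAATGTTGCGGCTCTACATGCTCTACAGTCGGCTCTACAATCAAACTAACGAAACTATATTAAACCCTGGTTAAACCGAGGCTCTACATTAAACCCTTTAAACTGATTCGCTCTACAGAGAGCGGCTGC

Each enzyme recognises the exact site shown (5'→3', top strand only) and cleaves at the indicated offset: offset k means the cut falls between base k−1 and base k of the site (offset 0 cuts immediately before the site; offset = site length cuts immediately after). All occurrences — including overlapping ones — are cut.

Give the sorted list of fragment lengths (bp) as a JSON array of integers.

Site scan:
  VbrIX TTACT/2: at [50, 126] ⇒ [52, 128]
  HnxX TTAAACC/1: at [68, 225, 236, 254] ⇒ [69, 226, 237, 255]
  RvuIX GCCAATG/3: at [14, 133, 164] ⇒ [17, 136, 167]
  WciIII GCTCTACA/3: at [79, 98, 111, 176, 185, 197, 246, 275, 293] ⇒ [1, 82, 101, 114, 179, 188, 200, 249, 278]
  CdoVI AAACT/2: at [33, 59, 88, 121, 208, 217, 265] ⇒ [35, 61, 90, 123, 210, 219, 267]

All cut coordinates (distinct, sorted): [1, 17, 35, 52, 61, 69, 82, 90, 101, 114, 123, 128, 136, 167, 179, 188, 200, 210, 219, 226, 237, 249, 255, 267, 278]

Fragments:
  1→17: 16 bp
  17→35: 18 bp
  35→52: 17 bp
  52→61: 9 bp
  61→69: 8 bp
  69→82: 13 bp
  82→90: 8 bp
  90→101: 11 bp
  101→114: 13 bp
  114→123: 9 bp
  123→128: 5 bp
  128→136: 8 bp
  136→167: 31 bp
  167→179: 12 bp
  179→188: 9 bp
  188→200: 12 bp
  200→210: 10 bp
  210→219: 9 bp
  219→226: 7 bp
  226→237: 11 bp
  237→249: 12 bp
  249→255: 6 bp
  255→267: 12 bp
  267→278: 11 bp
  278→1 (wrap): 295-278+1 = 18 bp

[5,6,7,8,8,8,9,9,9,9,10,11,11,11,12,12,12,12,13,13,16,17,18,18,31]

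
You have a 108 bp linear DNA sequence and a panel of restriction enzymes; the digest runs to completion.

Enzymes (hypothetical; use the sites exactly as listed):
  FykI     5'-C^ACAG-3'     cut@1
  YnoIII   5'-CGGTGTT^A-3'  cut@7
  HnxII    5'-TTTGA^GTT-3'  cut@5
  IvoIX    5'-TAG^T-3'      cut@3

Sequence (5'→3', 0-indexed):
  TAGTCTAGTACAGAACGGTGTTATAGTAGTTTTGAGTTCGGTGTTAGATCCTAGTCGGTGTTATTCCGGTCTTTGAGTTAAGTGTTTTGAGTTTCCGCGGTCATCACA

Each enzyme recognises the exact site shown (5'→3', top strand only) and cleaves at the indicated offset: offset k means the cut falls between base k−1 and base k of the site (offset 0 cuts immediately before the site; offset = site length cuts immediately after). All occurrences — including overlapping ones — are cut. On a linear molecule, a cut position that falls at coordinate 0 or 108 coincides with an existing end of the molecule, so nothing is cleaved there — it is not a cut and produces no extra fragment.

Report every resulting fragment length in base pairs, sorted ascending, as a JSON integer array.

[3,3,4,5,6,8,9,10,14,14,14,18]

Site scan:
  FykI (CACAG, off=1): no sites
  YnoIII (CGGTGTTA, off=7): starts [15, 38, 55] → cuts [22, 45, 62]
  HnxII (TTTGAGTT, off=5): starts [30, 71, 85] → cuts [35, 76, 90]
  IvoIX (TAGT, off=3): starts [0, 5, 23, 26, 51] → cuts [3, 8, 26, 29, 54]

Pooled cuts: [3, 8, 22, 26, 29, 35, 45, 54, 62, 76, 90]

Fragment lengths:
  [0,3): 3 bp
  [3,8): 5 bp
  [8,22): 14 bp
  [22,26): 4 bp
  [26,29): 3 bp
  [29,35): 6 bp
  [35,45): 10 bp
  [45,54): 9 bp
  [54,62): 8 bp
  [62,76): 14 bp
  [76,90): 14 bp
  [90,108): 18 bp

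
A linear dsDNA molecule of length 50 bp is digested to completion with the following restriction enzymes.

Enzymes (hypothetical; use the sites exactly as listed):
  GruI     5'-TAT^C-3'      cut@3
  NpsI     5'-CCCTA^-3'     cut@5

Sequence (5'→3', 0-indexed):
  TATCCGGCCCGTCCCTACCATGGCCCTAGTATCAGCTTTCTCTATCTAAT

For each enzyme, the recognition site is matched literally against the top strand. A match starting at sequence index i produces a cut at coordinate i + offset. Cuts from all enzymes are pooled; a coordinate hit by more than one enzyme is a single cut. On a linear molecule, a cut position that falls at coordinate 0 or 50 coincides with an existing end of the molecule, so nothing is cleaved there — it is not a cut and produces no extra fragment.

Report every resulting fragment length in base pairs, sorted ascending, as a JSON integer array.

Per-enzyme occurrences:
  GruI (TATC, off=3): starts [0, 29, 42] → cuts [3, 32, 45]
  NpsI (CCCTA, off=5): starts [12, 23] → cuts [17, 28]

All cut coordinates (distinct, sorted): [3, 17, 28, 32, 45]

Fragments:
  [0,3): 3 bp
  [3,17): 14 bp
  [17,28): 11 bp
  [28,32): 4 bp
  [32,45): 13 bp
  [45,50): 5 bp

[3,4,5,11,13,14]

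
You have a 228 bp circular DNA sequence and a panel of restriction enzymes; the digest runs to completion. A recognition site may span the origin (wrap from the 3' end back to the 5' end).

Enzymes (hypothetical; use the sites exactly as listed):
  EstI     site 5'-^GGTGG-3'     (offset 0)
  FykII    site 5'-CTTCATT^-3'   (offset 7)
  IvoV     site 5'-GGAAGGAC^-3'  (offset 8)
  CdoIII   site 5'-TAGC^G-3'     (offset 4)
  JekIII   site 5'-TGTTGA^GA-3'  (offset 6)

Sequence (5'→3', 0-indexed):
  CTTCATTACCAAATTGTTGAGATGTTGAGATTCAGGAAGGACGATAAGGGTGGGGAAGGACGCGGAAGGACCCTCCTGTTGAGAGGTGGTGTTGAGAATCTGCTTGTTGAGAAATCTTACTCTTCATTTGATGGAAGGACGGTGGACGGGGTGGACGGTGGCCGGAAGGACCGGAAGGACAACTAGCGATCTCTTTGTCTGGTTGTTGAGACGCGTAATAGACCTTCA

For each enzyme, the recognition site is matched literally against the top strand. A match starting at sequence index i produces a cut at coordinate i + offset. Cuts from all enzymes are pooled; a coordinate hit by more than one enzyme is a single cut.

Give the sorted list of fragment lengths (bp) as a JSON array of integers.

Site scan:
  EstI (GGTGG, off=0): starts [48, 84, 140, 149, 156] → cuts [48, 84, 140, 149, 156]
  FykII (CTTCATT, off=7): starts [0, 121] → cuts [7, 128]
  IvoV (GGAAGGAC, off=8): starts [34, 53, 63, 132, 163, 172] → cuts [42, 61, 71, 140, 171, 180]
  CdoIII (TAGCG, off=4): starts [183] → cuts [187]
  JekIII (TGTTGAGA, off=6): starts [14, 22, 76, 89, 104, 203] → cuts [20, 28, 82, 95, 110, 209]

Pooled cuts: [7, 20, 28, 42, 48, 61, 71, 82, 84, 95, 110, 128, 140, 149, 156, 171, 180, 187, 209]

Fragments:
  7→20: 13 bp
  20→28: 8 bp
  28→42: 14 bp
  42→48: 6 bp
  48→61: 13 bp
  61→71: 10 bp
  71→82: 11 bp
  82→84: 2 bp
  84→95: 11 bp
  95→110: 15 bp
  110→128: 18 bp
  128→140: 12 bp
  140→149: 9 bp
  149→156: 7 bp
  156→171: 15 bp
  171→180: 9 bp
  180→187: 7 bp
  187→209: 22 bp
  209→7 (wrap): 228-209+7 = 26 bp

[2,6,7,7,8,9,9,10,11,11,12,13,13,14,15,15,18,22,26]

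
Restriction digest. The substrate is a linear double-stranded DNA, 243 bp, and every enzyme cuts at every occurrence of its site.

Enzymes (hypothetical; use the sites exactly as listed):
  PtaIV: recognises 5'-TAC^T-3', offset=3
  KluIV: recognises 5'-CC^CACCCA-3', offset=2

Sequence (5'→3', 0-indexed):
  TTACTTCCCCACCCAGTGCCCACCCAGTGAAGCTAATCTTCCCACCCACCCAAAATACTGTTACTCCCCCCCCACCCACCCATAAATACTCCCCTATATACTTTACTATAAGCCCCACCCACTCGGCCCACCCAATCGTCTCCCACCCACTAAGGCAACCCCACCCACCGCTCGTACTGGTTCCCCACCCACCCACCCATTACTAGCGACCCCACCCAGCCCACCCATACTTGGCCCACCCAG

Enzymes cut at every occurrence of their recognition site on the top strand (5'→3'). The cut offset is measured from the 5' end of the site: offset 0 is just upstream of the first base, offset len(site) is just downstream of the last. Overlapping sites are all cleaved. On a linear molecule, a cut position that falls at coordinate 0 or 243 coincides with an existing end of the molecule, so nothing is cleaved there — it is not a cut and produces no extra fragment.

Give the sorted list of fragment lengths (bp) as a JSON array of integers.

[4,4,4,4,4,5,5,6,6,7,8,8,9,9,9,9,10,11,12,12,13,13,15,16,18,22]

Site scan:
  PtaIV TACT/3: at [1, 55, 61, 86, 98, 103, 174, 200, 227] ⇒ [4, 58, 64, 89, 101, 106, 177, 203, 230]
  KluIV CCCACCCA/2: at [7, 18, 40, 44, 70, 74, 113, 126, 141, 159, 183, 187, 191, 210, 219, 234] ⇒ [9, 20, 42, 46, 72, 76, 115, 128, 143, 161, 185, 189, 193, 212, 221, 236]

Pooled cuts: [4, 9, 20, 42, 46, 58, 64, 72, 76, 89, 101, 106, 115, 128, 143, 161, 177, 185, 189, 193, 203, 212, 221, 230, 236]

Fragments:
  [0,4): 4 bp
  [4,9): 5 bp
  [9,20): 11 bp
  [20,42): 22 bp
  [42,46): 4 bp
  [46,58): 12 bp
  [58,64): 6 bp
  [64,72): 8 bp
  [72,76): 4 bp
  [76,89): 13 bp
  [89,101): 12 bp
  [101,106): 5 bp
  [106,115): 9 bp
  [115,128): 13 bp
  [128,143): 15 bp
  [143,161): 18 bp
  [161,177): 16 bp
  [177,185): 8 bp
  [185,189): 4 bp
  [189,193): 4 bp
  [193,203): 10 bp
  [203,212): 9 bp
  [212,221): 9 bp
  [221,230): 9 bp
  [230,236): 6 bp
  [236,243): 7 bp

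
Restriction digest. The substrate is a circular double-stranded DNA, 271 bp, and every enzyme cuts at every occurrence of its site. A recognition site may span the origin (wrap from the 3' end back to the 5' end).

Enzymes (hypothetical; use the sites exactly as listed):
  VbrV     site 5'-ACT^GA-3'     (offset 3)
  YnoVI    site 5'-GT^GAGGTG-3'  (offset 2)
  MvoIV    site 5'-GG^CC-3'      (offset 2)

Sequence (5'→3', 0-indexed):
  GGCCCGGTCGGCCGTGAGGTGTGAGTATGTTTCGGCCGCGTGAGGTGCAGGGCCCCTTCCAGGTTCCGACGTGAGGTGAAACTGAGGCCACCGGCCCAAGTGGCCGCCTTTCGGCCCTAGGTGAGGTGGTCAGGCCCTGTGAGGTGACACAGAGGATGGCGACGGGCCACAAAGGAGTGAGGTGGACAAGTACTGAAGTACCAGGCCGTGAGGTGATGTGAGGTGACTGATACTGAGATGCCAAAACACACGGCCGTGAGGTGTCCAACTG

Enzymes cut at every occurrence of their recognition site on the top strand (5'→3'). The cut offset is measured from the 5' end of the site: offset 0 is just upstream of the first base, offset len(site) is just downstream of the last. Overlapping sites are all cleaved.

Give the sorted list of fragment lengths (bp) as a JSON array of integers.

Per-enzyme occurrences:
  VbrV ACTGA/3: at [80, 191, 225, 231] ⇒ [83, 194, 228, 234]
  YnoVI GTGAGGTG/2: at [13, 39, 70, 120, 138, 176, 207, 217, 255] ⇒ [15, 41, 72, 122, 140, 178, 209, 219, 257]
  MvoIV GGCC/2: at [0, 9, 33, 50, 85, 92, 101, 112, 132, 164, 203, 251] ⇒ [2, 11, 35, 52, 87, 94, 103, 114, 134, 166, 205, 253]

Pooled cuts: [2, 11, 15, 35, 41, 52, 72, 83, 87, 94, 103, 114, 122, 134, 140, 166, 178, 194, 205, 209, 219, 228, 234, 253, 257]

Fragments:
  2→11: 9 bp
  11→15: 4 bp
  15→35: 20 bp
  35→41: 6 bp
  41→52: 11 bp
  52→72: 20 bp
  72→83: 11 bp
  83→87: 4 bp
  87→94: 7 bp
  94→103: 9 bp
  103→114: 11 bp
  114→122: 8 bp
  122→134: 12 bp
  134→140: 6 bp
  140→166: 26 bp
  166→178: 12 bp
  178→194: 16 bp
  194→205: 11 bp
  205→209: 4 bp
  209→219: 10 bp
  219→228: 9 bp
  228→234: 6 bp
  234→253: 19 bp
  253→257: 4 bp
  257→2 (wrap): 271-257+2 = 16 bp

[4,4,4,4,6,6,6,7,8,9,9,9,10,11,11,11,11,12,12,16,16,19,20,20,26]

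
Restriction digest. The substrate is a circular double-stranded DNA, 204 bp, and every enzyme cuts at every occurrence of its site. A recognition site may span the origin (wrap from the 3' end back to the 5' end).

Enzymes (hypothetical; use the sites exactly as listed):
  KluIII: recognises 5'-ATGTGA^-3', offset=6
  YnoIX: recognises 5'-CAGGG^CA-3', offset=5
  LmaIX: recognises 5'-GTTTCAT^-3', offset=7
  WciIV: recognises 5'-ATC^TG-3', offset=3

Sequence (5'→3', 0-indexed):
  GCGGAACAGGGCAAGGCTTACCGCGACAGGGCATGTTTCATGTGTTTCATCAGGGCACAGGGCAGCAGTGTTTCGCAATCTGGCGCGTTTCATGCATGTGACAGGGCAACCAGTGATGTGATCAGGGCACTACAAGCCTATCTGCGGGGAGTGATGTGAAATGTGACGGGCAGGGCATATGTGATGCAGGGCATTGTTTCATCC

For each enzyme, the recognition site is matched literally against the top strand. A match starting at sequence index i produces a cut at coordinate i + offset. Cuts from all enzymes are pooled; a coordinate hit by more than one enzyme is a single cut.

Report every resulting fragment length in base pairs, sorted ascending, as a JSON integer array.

[5,5,6,7,7,7,8,9,9,9,10,11,13,13,15,15,17,18,20]

Scan for sites:
  KluIII (ATGTGA, off=6): starts [95, 115, 153, 160, 178] → cuts [101, 121, 159, 166, 184]
  YnoIX (CAGGGCA, off=5): starts [6, 26, 50, 57, 101, 122, 170, 186] → cuts [11, 31, 55, 62, 106, 127, 175, 191]
  LmaIX (GTTTCAT, off=7): starts [34, 43, 86, 195] → cuts [41, 50, 93, 202]
  WciIV (ATCTG, off=3): starts [77, 139] → cuts [80, 142]

All cut coordinates (distinct, sorted): [11, 31, 41, 50, 55, 62, 80, 93, 101, 106, 121, 127, 142, 159, 166, 175, 184, 191, 202]

Fragments:
  11→31: 20 bp
  31→41: 10 bp
  41→50: 9 bp
  50→55: 5 bp
  55→62: 7 bp
  62→80: 18 bp
  80→93: 13 bp
  93→101: 8 bp
  101→106: 5 bp
  106→121: 15 bp
  121→127: 6 bp
  127→142: 15 bp
  142→159: 17 bp
  159→166: 7 bp
  166→175: 9 bp
  175→184: 9 bp
  184→191: 7 bp
  191→202: 11 bp
  202→11 (wrap): 204-202+11 = 13 bp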